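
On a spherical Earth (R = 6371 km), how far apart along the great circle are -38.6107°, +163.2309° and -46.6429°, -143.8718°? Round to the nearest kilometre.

4335 km

Δλ = -143.8718 − 163.2309 = -307.1027°; wrapped into (−180°, 180°]: 52.8973°.
Δφ = -46.6429 − -38.6107 = -8.0322°.
a = sin²(Δφ/2) + cos φ₁ · cos φ₂ · sin²(Δλ/2) = 0.111328.
c = 2·atan2(√a, √(1−a)) = 0.68036 rad → d = 6371·c ≈ 4334.60 km.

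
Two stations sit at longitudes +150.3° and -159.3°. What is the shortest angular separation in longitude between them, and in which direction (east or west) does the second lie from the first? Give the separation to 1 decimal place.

50.4° east

Raw difference: -159.3 − 150.3 = -309.6°.
Normalise into (−180°, 180°]: -309.6° + 360° = 50.4°.
Positive ⇒ the second point lies to the east; separation 50.4°.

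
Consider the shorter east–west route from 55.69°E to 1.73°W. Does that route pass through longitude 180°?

No

Signed shortest Δλ = ((-1.73 − 55.69 + 180) mod 360) − 180 = -57.42°.
Going west by 57.42° from +55.69° reaches -1.73° without touching 180°.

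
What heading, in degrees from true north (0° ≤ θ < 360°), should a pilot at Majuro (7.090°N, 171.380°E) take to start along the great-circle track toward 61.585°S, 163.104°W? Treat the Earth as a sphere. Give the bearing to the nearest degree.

Δλ = -163.104 − 171.380 = -334.484°; wrapped into (−180°, 180°]: 25.516°.
θ = atan2( sin Δλ · cos φ₂ , cos φ₁ · sin φ₂ − sin φ₁ · cos φ₂ · cos Δλ )
  = atan2(0.20498, -0.92580) = 167.516° → normalised to [0°, 360°): 167.516°.

168°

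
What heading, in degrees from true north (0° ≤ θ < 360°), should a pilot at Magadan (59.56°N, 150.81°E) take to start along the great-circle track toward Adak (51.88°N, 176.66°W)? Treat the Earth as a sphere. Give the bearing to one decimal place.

Δλ = -176.66 − 150.81 = -327.47°; wrapped into (−180°, 180°]: 32.53°.
θ = atan2( sin Δλ · cos φ₂ , cos φ₁ · sin φ₂ − sin φ₁ · cos φ₂ · cos Δλ )
  = atan2(0.33195, -0.05014) = 98.589° → normalised to [0°, 360°): 98.589°.

98.6°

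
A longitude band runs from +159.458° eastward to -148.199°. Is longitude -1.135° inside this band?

No

Band width going east from +159.458° to -148.199°: ((-148.199 − 159.458) mod 360) = 52.343°.
Offset of -1.135° east of the west edge: ((-1.135 − 159.458) mod 360) = 199.407°.
199.407° > 52.343° ⇒ outside.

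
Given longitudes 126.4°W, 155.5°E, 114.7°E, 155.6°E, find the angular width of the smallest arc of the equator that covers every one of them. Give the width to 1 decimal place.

118.9°

Sort the longitudes: -126.4°, +114.7°, +155.5°, +155.6°.
Eastward gaps between consecutive values (wrapping around): 241.1°, 40.8°, 0.1°, 78.0°.
Largest gap = 241.1° ⇒ minimal covering band is its complement: 360° − 241.1° = 118.9°.
Band runs from +114.7° eastward to -126.4°, crossing the antimeridian.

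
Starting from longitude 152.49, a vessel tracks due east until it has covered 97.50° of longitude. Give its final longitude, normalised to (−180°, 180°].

Start at +152.49°; shift +97.50° → +249.99°.
+249.99° lies outside (−180°, 180°]; subtract 360° → -110.01°.

-110.01°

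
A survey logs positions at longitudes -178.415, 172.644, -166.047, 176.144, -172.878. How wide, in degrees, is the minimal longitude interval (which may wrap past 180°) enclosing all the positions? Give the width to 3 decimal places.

Sort the longitudes: -178.415°, -172.878°, -166.047°, +172.644°, +176.144°.
Eastward gaps between consecutive values (wrapping around): 5.537°, 6.831°, 338.691°, 3.500°, 5.441°.
Largest gap = 338.691° ⇒ minimal covering band is its complement: 360° − 338.691° = 21.309°.
Band runs from +172.644° eastward to -166.047°, crossing the antimeridian.

21.309°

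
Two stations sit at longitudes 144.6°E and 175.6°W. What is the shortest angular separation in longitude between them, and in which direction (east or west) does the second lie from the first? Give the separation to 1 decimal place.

39.8° east

Raw difference: -175.6 − 144.6 = -320.2°.
Normalise into (−180°, 180°]: -320.2° + 360° = 39.8°.
Positive ⇒ the second point lies to the east; separation 39.8°.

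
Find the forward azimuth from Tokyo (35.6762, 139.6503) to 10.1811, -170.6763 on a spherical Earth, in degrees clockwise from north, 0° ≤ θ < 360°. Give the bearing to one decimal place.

Δλ = -170.6763 − 139.6503 = -310.3266°; wrapped into (−180°, 180°]: 49.6734°.
θ = atan2( sin Δλ · cos φ₂ , cos φ₁ · sin φ₂ − sin φ₁ · cos φ₂ · cos Δλ )
  = atan2(0.75036, -0.22789) = 106.894° → normalised to [0°, 360°): 106.894°.

106.9°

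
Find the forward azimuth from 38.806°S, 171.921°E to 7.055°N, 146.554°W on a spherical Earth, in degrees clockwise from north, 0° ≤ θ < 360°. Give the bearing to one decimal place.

Δλ = -146.554 − 171.921 = -318.475°; wrapped into (−180°, 180°]: 41.525°.
θ = atan2( sin Δλ · cos φ₂ , cos φ₁ · sin φ₂ − sin φ₁ · cos φ₂ · cos Δλ )
  = atan2(0.65793, 0.56134) = 49.529° → normalised to [0°, 360°): 49.529°.

49.5°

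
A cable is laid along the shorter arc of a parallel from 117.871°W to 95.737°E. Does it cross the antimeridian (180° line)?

Naïve |95.737 − -117.871| = 213.608° > 180°, so the shorter arc goes the other way round — across 180°.
Signed shortest Δλ = ((95.737 − -117.871 + 180) mod 360) − 180 = -146.392°.
Going west by 146.392° from -117.871° passes through 180° before reaching +95.737°.

Yes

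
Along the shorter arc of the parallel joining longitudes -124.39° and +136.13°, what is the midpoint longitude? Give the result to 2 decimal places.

-174.13°

Signed shortest Δλ from -124.39° to +136.13° is -99.48°.
Midpoint longitude = -124.39° + (-99.48°)/2 = -124.39° − 49.74° = -174.13°.
(The naïve average (-124.39 + +136.13)/2 = 5.87° is on the wrong side of the globe.)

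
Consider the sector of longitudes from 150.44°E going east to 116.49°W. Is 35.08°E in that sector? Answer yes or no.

Band width going east from +150.44° to -116.49°: ((-116.49 − 150.44) mod 360) = 93.07°.
Offset of +35.08° east of the west edge: ((35.08 − 150.44) mod 360) = 244.64°.
244.64° > 93.07° ⇒ outside.

No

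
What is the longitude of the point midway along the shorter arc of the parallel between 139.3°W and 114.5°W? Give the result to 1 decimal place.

126.9°W

Signed shortest Δλ from -139.3° to -114.5° is +24.8°.
Midpoint longitude = -139.3° + (+24.8°)/2 = -139.3° + 12.4° = -126.9°.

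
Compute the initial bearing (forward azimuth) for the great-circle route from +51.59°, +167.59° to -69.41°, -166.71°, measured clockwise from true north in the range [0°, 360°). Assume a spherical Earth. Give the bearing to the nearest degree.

170°

Δλ = -166.71 − 167.59 = -334.30°; wrapped into (−180°, 180°]: 25.70°.
θ = atan2( sin Δλ · cos φ₂ , cos φ₁ · sin φ₂ − sin φ₁ · cos φ₂ · cos Δλ )
  = atan2(0.15251, -0.82991) = 169.587° → normalised to [0°, 360°): 169.587°.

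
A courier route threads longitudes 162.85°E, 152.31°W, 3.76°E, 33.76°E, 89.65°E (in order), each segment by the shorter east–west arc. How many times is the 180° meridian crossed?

Leg 1: +162.85° → -152.31°, shortest Δλ = 44.84° (east) — crosses 180°.
Leg 2: -152.31° → +3.76°, shortest Δλ = 156.07° (east) — does not cross 180°.
Leg 3: +3.76° → +33.76°, shortest Δλ = 30.0° (east) — does not cross 180°.
Leg 4: +33.76° → +89.65°, shortest Δλ = 55.89° (east) — does not cross 180°.
Total crossings: 1.

1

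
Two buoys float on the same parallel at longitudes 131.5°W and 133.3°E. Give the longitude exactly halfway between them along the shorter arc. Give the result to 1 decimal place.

Signed shortest Δλ from -131.5° to +133.3° is -95.2°.
Midpoint longitude = -131.5° + (-95.2°)/2 = -131.5° − 47.6° = -179.1°.
(The naïve average (-131.5 + +133.3)/2 = 0.9° is on the wrong side of the globe.)

179.1°W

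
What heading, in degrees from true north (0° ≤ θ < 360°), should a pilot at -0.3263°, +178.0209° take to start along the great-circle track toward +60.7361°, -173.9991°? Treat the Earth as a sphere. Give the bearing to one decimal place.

4.4°

Δλ = -173.9991 − 178.0209 = -352.0200°; wrapped into (−180°, 180°]: 7.9800°.
θ = atan2( sin Δλ · cos φ₂ , cos φ₁ · sin φ₂ − sin φ₁ · cos φ₂ · cos Δλ )
  = atan2(0.06786, 0.87512) = 4.434° → normalised to [0°, 360°): 4.434°.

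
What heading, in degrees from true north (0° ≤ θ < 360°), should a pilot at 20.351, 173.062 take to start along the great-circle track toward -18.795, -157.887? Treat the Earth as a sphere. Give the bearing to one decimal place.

142.1°

Δλ = -157.887 − 173.062 = -330.949°; wrapped into (−180°, 180°]: 29.051°.
θ = atan2( sin Δλ · cos φ₂ , cos φ₁ · sin φ₂ − sin φ₁ · cos φ₂ · cos Δλ )
  = atan2(0.45970, -0.58988) = 142.071° → normalised to [0°, 360°): 142.071°.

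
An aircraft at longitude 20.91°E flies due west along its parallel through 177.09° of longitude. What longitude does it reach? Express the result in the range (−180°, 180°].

156.18°W

Start at +20.91°; shift −177.09° → -156.18°.
-156.18° already lies in (−180°, 180°].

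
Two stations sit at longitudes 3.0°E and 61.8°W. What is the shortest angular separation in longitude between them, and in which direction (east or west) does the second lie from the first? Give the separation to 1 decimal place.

Raw difference: -61.8 − 3.0 = -64.8°.
Normalise into (−180°, 180°]: -64.8° stays -64.8°.
Negative ⇒ the second point lies to the west; separation 64.8°.

64.8° west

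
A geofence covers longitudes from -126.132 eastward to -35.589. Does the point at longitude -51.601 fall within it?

Band width going east from -126.132° to -35.589°: ((-35.589 − -126.132) mod 360) = 90.543°.
Offset of -51.601° east of the west edge: ((-51.601 − -126.132) mod 360) = 74.531°.
74.531° ≤ 90.543° ⇒ inside.

Yes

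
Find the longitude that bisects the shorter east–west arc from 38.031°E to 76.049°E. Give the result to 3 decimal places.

Signed shortest Δλ from +38.031° to +76.049° is +38.018°.
Midpoint longitude = +38.031° + (+38.018°)/2 = +38.031° + 19.009° = +57.040°.

57.040°E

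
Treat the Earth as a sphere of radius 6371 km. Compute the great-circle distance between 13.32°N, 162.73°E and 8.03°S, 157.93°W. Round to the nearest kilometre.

Δλ = -157.93 − 162.73 = -320.66°; wrapped into (−180°, 180°]: 39.34°.
Δφ = -8.03 − 13.32 = -21.35°.
a = sin²(Δφ/2) + cos φ₁ · cos φ₂ · sin²(Δλ/2) = 0.143485.
c = 2·atan2(√a, √(1−a)) = 0.77699 rad → d = 6371·c ≈ 4950.18 km.

4950 km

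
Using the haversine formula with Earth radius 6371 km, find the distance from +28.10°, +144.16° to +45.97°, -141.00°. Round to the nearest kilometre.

6679 km

Δλ = -141.00 − 144.16 = -285.16°; wrapped into (−180°, 180°]: 74.84°.
Δφ = 45.97 − 28.10 = 17.87°.
a = sin²(Δφ/2) + cos φ₁ · cos φ₂ · sin²(Δλ/2) = 0.250508.
c = 2·atan2(√a, √(1−a)) = 1.04837 rad → d = 6371·c ≈ 6679.17 km.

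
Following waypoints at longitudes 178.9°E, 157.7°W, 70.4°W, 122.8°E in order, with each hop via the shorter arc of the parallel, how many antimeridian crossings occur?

2

Leg 1: +178.9° → -157.7°, shortest Δλ = 23.4° (east) — crosses 180°.
Leg 2: -157.7° → -70.4°, shortest Δλ = 87.3° (east) — does not cross 180°.
Leg 3: -70.4° → +122.8°, shortest Δλ = -166.8° (west) — crosses 180°.
Total crossings: 2.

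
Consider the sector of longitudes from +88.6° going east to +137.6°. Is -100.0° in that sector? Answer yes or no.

Band width going east from +88.6° to +137.6°: ((137.6 − 88.6) mod 360) = 49.0°.
Offset of -100.0° east of the west edge: ((-100.0 − 88.6) mod 360) = 171.4°.
171.4° > 49.0° ⇒ outside.

No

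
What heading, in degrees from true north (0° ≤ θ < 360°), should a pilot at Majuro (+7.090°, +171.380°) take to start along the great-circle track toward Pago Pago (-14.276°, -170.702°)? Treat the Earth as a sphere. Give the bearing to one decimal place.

Δλ = -170.702 − 171.380 = -342.082°; wrapped into (−180°, 180°]: 17.918°.
θ = atan2( sin Δλ · cos φ₂ , cos φ₁ · sin φ₂ − sin φ₁ · cos φ₂ · cos Δλ )
  = atan2(0.29815, -0.35852) = 140.252° → normalised to [0°, 360°): 140.252°.

140.3°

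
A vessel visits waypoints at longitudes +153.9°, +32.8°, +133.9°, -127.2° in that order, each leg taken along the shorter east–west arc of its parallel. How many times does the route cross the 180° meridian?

Leg 1: +153.9° → +32.8°, shortest Δλ = -121.1° (west) — does not cross 180°.
Leg 2: +32.8° → +133.9°, shortest Δλ = 101.1° (east) — does not cross 180°.
Leg 3: +133.9° → -127.2°, shortest Δλ = 98.9° (east) — crosses 180°.
Total crossings: 1.

1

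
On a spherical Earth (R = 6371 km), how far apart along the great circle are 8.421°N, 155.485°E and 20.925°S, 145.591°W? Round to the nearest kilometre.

7214 km

Δλ = -145.591 − 155.485 = -301.076°; wrapped into (−180°, 180°]: 58.924°.
Δφ = -20.925 − 8.421 = -29.346°.
a = sin²(Δφ/2) + cos φ₁ · cos φ₂ · sin²(Δλ/2) = 0.287684.
c = 2·atan2(√a, √(1−a)) = 1.13224 rad → d = 6371·c ≈ 7213.51 km.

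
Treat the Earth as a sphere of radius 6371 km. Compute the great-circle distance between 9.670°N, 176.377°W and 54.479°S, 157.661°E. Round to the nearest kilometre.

Δλ = 157.661 − -176.377 = 334.038°; wrapped into (−180°, 180°]: -25.962°.
Δφ = -54.479 − 9.670 = -64.149°.
a = sin²(Δφ/2) + cos φ₁ · cos φ₂ · sin²(Δλ/2) = 0.310883.
c = 2·atan2(√a, √(1−a)) = 1.18291 rad → d = 6371·c ≈ 7536.31 km.

7536 km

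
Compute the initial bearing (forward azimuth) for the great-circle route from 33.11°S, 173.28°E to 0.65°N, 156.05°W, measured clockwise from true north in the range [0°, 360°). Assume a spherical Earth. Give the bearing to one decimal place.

46.8°

Δλ = -156.05 − 173.28 = -329.33°; wrapped into (−180°, 180°]: 30.67°.
θ = atan2( sin Δλ · cos φ₂ , cos φ₁ · sin φ₂ − sin φ₁ · cos φ₂ · cos Δλ )
  = atan2(0.51006, 0.47931) = 46.780° → normalised to [0°, 360°): 46.780°.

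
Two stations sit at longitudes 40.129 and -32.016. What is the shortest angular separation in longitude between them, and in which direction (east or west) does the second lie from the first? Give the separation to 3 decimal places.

72.145° west

Raw difference: -32.016 − 40.129 = -72.145°.
Normalise into (−180°, 180°]: -72.145° stays -72.145°.
Negative ⇒ the second point lies to the west; separation 72.145°.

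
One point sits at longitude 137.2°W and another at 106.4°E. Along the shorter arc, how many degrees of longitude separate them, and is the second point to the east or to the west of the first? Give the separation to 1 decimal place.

116.4° west

Raw difference: 106.4 − -137.2 = 243.6°.
Normalise into (−180°, 180°]: 243.6° − 360° = -116.4°.
Negative ⇒ the second point lies to the west; separation 116.4°.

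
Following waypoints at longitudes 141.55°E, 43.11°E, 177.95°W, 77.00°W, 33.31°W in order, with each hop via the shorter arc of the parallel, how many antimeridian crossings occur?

Leg 1: +141.55° → +43.11°, shortest Δλ = -98.44° (west) — does not cross 180°.
Leg 2: +43.11° → -177.95°, shortest Δλ = 138.94° (east) — crosses 180°.
Leg 3: -177.95° → -77.00°, shortest Δλ = 100.95° (east) — does not cross 180°.
Leg 4: -77.00° → -33.31°, shortest Δλ = 43.69° (east) — does not cross 180°.
Total crossings: 1.

1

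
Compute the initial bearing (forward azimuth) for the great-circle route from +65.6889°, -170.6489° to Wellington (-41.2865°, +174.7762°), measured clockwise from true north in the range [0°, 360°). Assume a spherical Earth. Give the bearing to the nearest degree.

191°

Δλ = 174.7762 − -170.6489 = 345.4251°; wrapped into (−180°, 180°]: -14.5749°.
θ = atan2( sin Δλ · cos φ₂ , cos φ₁ · sin φ₂ − sin φ₁ · cos φ₂ · cos Δλ )
  = atan2(-0.18909, -0.93439) = -168.560° → normalised to [0°, 360°): 191.440°.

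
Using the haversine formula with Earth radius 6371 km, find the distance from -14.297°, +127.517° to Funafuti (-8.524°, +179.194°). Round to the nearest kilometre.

Δλ = 179.194 − 127.517 = 51.677°.
Δφ = -8.524 − -14.297 = 5.773°.
a = sin²(Δφ/2) + cos φ₁ · cos φ₂ · sin²(Δλ/2) = 0.184573.
c = 2·atan2(√a, √(1−a)) = 0.88814 rad → d = 6371·c ≈ 5658.35 km.

5658 km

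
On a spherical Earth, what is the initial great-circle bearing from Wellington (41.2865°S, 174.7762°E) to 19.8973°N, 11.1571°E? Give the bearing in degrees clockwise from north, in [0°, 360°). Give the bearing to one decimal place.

Δλ = 11.1571 − 174.7762 = -163.6191°.
θ = atan2( sin Δλ · cos φ₂ , cos φ₁ · sin φ₂ − sin φ₁ · cos φ₂ · cos Δλ )
  = atan2(-0.26519, -0.33952) = -142.008° → normalised to [0°, 360°): 217.992°.

218.0°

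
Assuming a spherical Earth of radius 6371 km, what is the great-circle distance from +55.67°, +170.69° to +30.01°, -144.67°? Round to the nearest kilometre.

4502 km

Δλ = -144.67 − 170.69 = -315.36°; wrapped into (−180°, 180°]: 44.64°.
Δφ = 30.01 − 55.67 = -25.66°.
a = sin²(Δφ/2) + cos φ₁ · cos φ₂ · sin²(Δλ/2) = 0.119746.
c = 2·atan2(√a, √(1−a)) = 0.70670 rad → d = 6371·c ≈ 4502.40 km.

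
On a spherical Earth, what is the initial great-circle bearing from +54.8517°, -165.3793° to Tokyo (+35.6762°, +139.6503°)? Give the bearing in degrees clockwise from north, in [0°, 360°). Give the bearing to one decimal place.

266.1°

Δλ = 139.6503 − -165.3793 = 305.0296°; wrapped into (−180°, 180°]: -54.9704°.
θ = atan2( sin Δλ · cos φ₂ , cos φ₁ · sin φ₂ − sin φ₁ · cos φ₂ · cos Δλ )
  = atan2(-0.66518, -0.04551) = -93.914° → normalised to [0°, 360°): 266.086°.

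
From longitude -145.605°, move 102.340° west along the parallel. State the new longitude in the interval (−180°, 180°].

+112.055°

Start at -145.605°; shift −102.340° → -247.945°.
-247.945° lies outside (−180°, 180°]; add 360° → +112.055°.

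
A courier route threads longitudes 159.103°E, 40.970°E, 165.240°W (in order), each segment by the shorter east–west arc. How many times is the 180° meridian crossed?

1

Leg 1: +159.103° → +40.970°, shortest Δλ = -118.133° (west) — does not cross 180°.
Leg 2: +40.970° → -165.240°, shortest Δλ = 153.79° (east) — crosses 180°.
Total crossings: 1.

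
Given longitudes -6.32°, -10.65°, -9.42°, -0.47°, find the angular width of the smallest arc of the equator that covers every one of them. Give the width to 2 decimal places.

Sort the longitudes: -10.65°, -9.42°, -6.32°, -0.47°.
Eastward gaps between consecutive values (wrapping around): 1.23°, 3.10°, 5.85°, 349.82°.
Largest gap = 349.82° ⇒ minimal covering band is its complement: 360° − 349.82° = 10.18°.
Band runs from -10.65° eastward to -0.47°.

10.18°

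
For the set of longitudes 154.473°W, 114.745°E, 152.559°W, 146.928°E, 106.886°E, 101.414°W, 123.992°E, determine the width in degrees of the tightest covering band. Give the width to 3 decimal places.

Sort the longitudes: -154.473°, -152.559°, -101.414°, +106.886°, +114.745°, +123.992°, +146.928°.
Eastward gaps between consecutive values (wrapping around): 1.914°, 51.145°, 208.300°, 7.859°, 9.247°, 22.936°, 58.599°.
Largest gap = 208.300° ⇒ minimal covering band is its complement: 360° − 208.300° = 151.700°.
Band runs from +106.886° eastward to -101.414°, crossing the antimeridian.

151.700°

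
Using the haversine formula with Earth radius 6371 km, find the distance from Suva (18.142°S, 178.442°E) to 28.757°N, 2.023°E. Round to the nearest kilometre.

Δλ = 2.023 − 178.442 = -176.419°.
Δφ = 28.757 − -18.142 = 46.899°.
a = sin²(Δφ/2) + cos φ₁ · cos φ₂ · sin²(Δλ/2) = 0.990630.
c = 2·atan2(√a, √(1−a)) = 2.94769 rad → d = 6371·c ≈ 18779.76 km.

18780 km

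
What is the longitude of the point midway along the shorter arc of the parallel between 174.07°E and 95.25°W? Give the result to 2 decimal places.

140.59°W

Signed shortest Δλ from +174.07° to -95.25° is +90.68°.
Midpoint longitude = +174.07° + (+90.68°)/2 = +174.07° + 45.34° = +219.41°.
Normalise into (−180°, 180°]: -140.59°.
(The naïve average (+174.07 + -95.25)/2 = 39.41° is on the wrong side of the globe.)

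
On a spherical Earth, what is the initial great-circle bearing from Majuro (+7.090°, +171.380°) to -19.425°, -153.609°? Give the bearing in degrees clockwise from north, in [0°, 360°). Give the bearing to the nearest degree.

Δλ = -153.609 − 171.380 = -324.989°; wrapped into (−180°, 180°]: 35.011°.
θ = atan2( sin Δλ · cos φ₂ , cos φ₁ · sin φ₂ − sin φ₁ · cos φ₂ · cos Δλ )
  = atan2(0.54108, -0.42537) = 128.173° → normalised to [0°, 360°): 128.173°.

128°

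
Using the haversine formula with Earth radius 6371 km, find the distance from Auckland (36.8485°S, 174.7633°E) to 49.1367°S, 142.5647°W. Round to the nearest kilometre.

Δλ = -142.5647 − 174.7633 = -317.3280°; wrapped into (−180°, 180°]: 42.6720°.
Δφ = -49.1367 − -36.8485 = -12.2882°.
a = sin²(Δφ/2) + cos φ₁ · cos φ₂ · sin²(Δλ/2) = 0.080762.
c = 2·atan2(√a, √(1−a)) = 0.57631 rad → d = 6371·c ≈ 3671.70 km.

3672 km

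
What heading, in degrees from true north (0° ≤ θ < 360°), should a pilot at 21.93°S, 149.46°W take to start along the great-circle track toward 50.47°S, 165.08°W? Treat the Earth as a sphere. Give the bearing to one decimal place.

199.4°

Δλ = -165.08 − -149.46 = -15.62°.
θ = atan2( sin Δλ · cos φ₂ , cos φ₁ · sin φ₂ − sin φ₁ · cos φ₂ · cos Δλ )
  = atan2(-0.17138, -0.48655) = -160.596° → normalised to [0°, 360°): 199.404°.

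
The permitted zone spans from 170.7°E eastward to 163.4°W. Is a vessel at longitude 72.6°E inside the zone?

Band width going east from +170.7° to -163.4°: ((-163.4 − 170.7) mod 360) = 25.9°.
Offset of +72.6° east of the west edge: ((72.6 − 170.7) mod 360) = 261.9°.
261.9° > 25.9° ⇒ outside.

No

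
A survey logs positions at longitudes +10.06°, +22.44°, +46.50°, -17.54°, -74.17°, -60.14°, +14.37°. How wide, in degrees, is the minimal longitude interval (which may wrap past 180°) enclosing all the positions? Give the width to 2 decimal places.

Sort the longitudes: -74.17°, -60.14°, -17.54°, +10.06°, +14.37°, +22.44°, +46.50°.
Eastward gaps between consecutive values (wrapping around): 14.03°, 42.60°, 27.60°, 4.31°, 8.07°, 24.06°, 239.33°.
Largest gap = 239.33° ⇒ minimal covering band is its complement: 360° − 239.33° = 120.67°.
Band runs from -74.17° eastward to +46.50°.

120.67°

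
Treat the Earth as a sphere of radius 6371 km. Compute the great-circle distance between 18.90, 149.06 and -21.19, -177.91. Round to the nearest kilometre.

5727 km

Δλ = -177.91 − 149.06 = -326.97°; wrapped into (−180°, 180°]: 33.03°.
Δφ = -21.19 − 18.90 = -40.09°.
a = sin²(Δφ/2) + cos φ₁ · cos φ₂ · sin²(Δλ/2) = 0.188765.
c = 2·atan2(√a, √(1−a)) = 0.89890 rad → d = 6371·c ≈ 5726.90 km.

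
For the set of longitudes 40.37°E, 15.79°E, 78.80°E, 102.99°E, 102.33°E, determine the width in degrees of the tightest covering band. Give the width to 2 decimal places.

Sort the longitudes: +15.79°, +40.37°, +78.80°, +102.33°, +102.99°.
Eastward gaps between consecutive values (wrapping around): 24.58°, 38.43°, 23.53°, 0.66°, 272.80°.
Largest gap = 272.80° ⇒ minimal covering band is its complement: 360° − 272.80° = 87.20°.
Band runs from +15.79° eastward to +102.99°.

87.20°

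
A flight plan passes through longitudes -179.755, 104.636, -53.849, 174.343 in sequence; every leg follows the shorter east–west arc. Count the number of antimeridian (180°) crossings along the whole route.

2

Leg 1: -179.755° → +104.636°, shortest Δλ = -75.609° (west) — crosses 180°.
Leg 2: +104.636° → -53.849°, shortest Δλ = -158.485° (west) — does not cross 180°.
Leg 3: -53.849° → +174.343°, shortest Δλ = -131.808° (west) — crosses 180°.
Total crossings: 2.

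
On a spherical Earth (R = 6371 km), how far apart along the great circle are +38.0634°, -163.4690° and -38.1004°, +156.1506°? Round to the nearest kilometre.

9424 km

Δλ = 156.1506 − -163.4690 = 319.6196°; wrapped into (−180°, 180°]: -40.3804°.
Δφ = -38.1004 − 38.0634 = -76.1638°.
a = sin²(Δφ/2) + cos φ₁ · cos φ₂ · sin²(Δλ/2) = 0.454230.
c = 2·atan2(√a, √(1−a)) = 1.47913 rad → d = 6371·c ≈ 9423.53 km.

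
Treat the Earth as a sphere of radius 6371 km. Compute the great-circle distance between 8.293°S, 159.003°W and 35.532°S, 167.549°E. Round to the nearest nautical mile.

Δλ = 167.549 − -159.003 = 326.552°; wrapped into (−180°, 180°]: -33.448°.
Δφ = -35.532 − -8.293 = -27.239°.
a = sin²(Δφ/2) + cos φ₁ · cos φ₂ · sin²(Δλ/2) = 0.122130.
c = 2·atan2(√a, √(1−a)) = 0.71401 rad → d = 6371·c ≈ 4548.98 km ≈ 2456.25 nmi.

2456 nmi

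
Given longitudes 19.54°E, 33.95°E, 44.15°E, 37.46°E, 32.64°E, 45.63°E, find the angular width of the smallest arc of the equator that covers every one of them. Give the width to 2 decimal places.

Sort the longitudes: +19.54°, +32.64°, +33.95°, +37.46°, +44.15°, +45.63°.
Eastward gaps between consecutive values (wrapping around): 13.10°, 1.31°, 3.51°, 6.69°, 1.48°, 333.91°.
Largest gap = 333.91° ⇒ minimal covering band is its complement: 360° − 333.91° = 26.09°.
Band runs from +19.54° eastward to +45.63°.

26.09°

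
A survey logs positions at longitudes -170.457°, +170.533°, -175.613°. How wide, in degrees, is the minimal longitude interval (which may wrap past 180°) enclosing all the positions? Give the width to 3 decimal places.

Sort the longitudes: -175.613°, -170.457°, +170.533°.
Eastward gaps between consecutive values (wrapping around): 5.156°, 340.990°, 13.854°.
Largest gap = 340.990° ⇒ minimal covering band is its complement: 360° − 340.990° = 19.010°.
Band runs from +170.533° eastward to -170.457°, crossing the antimeridian.

19.010°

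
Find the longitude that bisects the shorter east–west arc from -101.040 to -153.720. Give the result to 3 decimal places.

-127.380°

Signed shortest Δλ from -101.040° to -153.720° is -52.680°.
Midpoint longitude = -101.040° + (-52.680°)/2 = -101.040° − 26.340° = -127.380°.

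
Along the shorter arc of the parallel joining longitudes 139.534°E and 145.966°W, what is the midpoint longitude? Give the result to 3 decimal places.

176.784°E

Signed shortest Δλ from +139.534° to -145.966° is +74.500°.
Midpoint longitude = +139.534° + (+74.500°)/2 = +139.534° + 37.250° = +176.784°.
(The naïve average (+139.534 + -145.966)/2 = -3.216° is on the wrong side of the globe.)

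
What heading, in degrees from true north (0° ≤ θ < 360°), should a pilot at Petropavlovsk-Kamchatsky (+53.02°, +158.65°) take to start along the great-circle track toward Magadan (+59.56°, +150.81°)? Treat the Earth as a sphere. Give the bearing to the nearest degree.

330°

Δλ = 150.81 − 158.65 = -7.84°.
θ = atan2( sin Δλ · cos φ₂ , cos φ₁ · sin φ₂ − sin φ₁ · cos φ₂ · cos Δλ )
  = atan2(-0.06911, 0.11768) = -30.424° → normalised to [0°, 360°): 329.576°.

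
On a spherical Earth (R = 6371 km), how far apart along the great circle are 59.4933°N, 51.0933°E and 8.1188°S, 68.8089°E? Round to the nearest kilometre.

7681 km

Δλ = 68.8089 − 51.0933 = 17.7156°.
Δφ = -8.1188 − 59.4933 = -67.6121°.
a = sin²(Δφ/2) + cos φ₁ · cos φ₂ · sin²(Δλ/2) = 0.321478.
c = 2·atan2(√a, √(1−a)) = 1.20570 rad → d = 6371·c ≈ 7681.49 km.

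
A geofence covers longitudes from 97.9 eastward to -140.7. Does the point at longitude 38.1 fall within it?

Band width going east from +97.9° to -140.7°: ((-140.7 − 97.9) mod 360) = 121.4°.
Offset of +38.1° east of the west edge: ((38.1 − 97.9) mod 360) = 300.2°.
300.2° > 121.4° ⇒ outside.

No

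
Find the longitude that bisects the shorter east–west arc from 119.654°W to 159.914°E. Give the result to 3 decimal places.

159.870°W

Signed shortest Δλ from -119.654° to +159.914° is -80.432°.
Midpoint longitude = -119.654° + (-80.432°)/2 = -119.654° − 40.216° = -159.870°.
(The naïve average (-119.654 + +159.914)/2 = 20.13° is on the wrong side of the globe.)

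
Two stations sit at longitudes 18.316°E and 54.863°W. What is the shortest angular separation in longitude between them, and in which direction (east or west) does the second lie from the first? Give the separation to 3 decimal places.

Raw difference: -54.863 − 18.316 = -73.179°.
Normalise into (−180°, 180°]: -73.179° stays -73.179°.
Negative ⇒ the second point lies to the west; separation 73.179°.

73.179° west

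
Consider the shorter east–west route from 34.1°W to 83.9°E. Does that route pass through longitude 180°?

Signed shortest Δλ = ((83.9 − -34.1 + 180) mod 360) − 180 = 118.0°.
Going east by 118.0° from -34.1° reaches +83.9° without touching 180°.

No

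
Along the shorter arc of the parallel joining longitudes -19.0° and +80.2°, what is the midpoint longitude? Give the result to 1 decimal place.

Signed shortest Δλ from -19.0° to +80.2° is +99.2°.
Midpoint longitude = -19.0° + (+99.2°)/2 = -19.0° + 49.6° = +30.6°.

+30.6°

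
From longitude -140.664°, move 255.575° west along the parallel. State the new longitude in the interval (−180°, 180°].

-36.239°

Start at -140.664°; shift −255.575° → -396.239°.
-396.239° lies outside (−180°, 180°]; add 360° → -36.239°.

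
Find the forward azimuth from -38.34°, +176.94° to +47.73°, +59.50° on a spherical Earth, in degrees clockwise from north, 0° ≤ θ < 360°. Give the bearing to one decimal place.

Δλ = 59.50 − 176.94 = -117.44°.
θ = atan2( sin Δλ · cos φ₂ , cos φ₁ · sin φ₂ − sin φ₁ · cos φ₂ · cos Δλ )
  = atan2(-0.59695, 0.38813) = -56.969° → normalised to [0°, 360°): 303.031°.

303.0°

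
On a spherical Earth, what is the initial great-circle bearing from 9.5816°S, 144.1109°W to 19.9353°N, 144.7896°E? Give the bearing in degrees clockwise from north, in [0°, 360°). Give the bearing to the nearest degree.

294°

Δλ = 144.7896 − -144.1109 = 288.9005°; wrapped into (−180°, 180°]: -71.0995°.
θ = atan2( sin Δλ · cos φ₂ , cos φ₁ · sin φ₂ − sin φ₁ · cos φ₂ · cos Δλ )
  = atan2(-0.88939, 0.38689) = -66.491° → normalised to [0°, 360°): 293.509°.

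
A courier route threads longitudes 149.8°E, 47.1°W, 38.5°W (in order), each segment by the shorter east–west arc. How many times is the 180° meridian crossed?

Leg 1: +149.8° → -47.1°, shortest Δλ = 163.1° (east) — crosses 180°.
Leg 2: -47.1° → -38.5°, shortest Δλ = 8.6° (east) — does not cross 180°.
Total crossings: 1.

1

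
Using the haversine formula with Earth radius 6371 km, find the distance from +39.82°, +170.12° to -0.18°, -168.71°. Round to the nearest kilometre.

Δλ = -168.71 − 170.12 = -338.83°; wrapped into (−180°, 180°]: 21.17°.
Δφ = -0.18 − 39.82 = -40.00°.
a = sin²(Δφ/2) + cos φ₁ · cos φ₂ · sin²(Δλ/2) = 0.142895.
c = 2·atan2(√a, √(1−a)) = 0.77530 rad → d = 6371·c ≈ 4939.44 km.

4939 km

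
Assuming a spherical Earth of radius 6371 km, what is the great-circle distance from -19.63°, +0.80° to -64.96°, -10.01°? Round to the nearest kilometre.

5104 km

Δλ = -10.01 − 0.80 = -10.81°.
Δφ = -64.96 − -19.63 = -45.33°.
a = sin²(Δφ/2) + cos φ₁ · cos φ₂ · sin²(Δλ/2) = 0.152026.
c = 2·atan2(√a, √(1−a)) = 0.80106 rad → d = 6371·c ≈ 5103.53 km.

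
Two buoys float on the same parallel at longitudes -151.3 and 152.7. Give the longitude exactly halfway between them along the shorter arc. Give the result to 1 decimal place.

-179.3°

Signed shortest Δλ from -151.3° to +152.7° is -56.0°.
Midpoint longitude = -151.3° + (-56.0°)/2 = -151.3° − 28.0° = -179.3°.
(The naïve average (-151.3 + +152.7)/2 = 0.7° is on the wrong side of the globe.)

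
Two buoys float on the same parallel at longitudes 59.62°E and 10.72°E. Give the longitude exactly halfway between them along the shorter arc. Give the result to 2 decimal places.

Signed shortest Δλ from +59.62° to +10.72° is -48.90°.
Midpoint longitude = +59.62° + (-48.90°)/2 = +59.62° − 24.45° = +35.17°.

35.17°E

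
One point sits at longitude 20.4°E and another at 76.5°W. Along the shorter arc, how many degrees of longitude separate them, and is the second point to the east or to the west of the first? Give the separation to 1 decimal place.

96.9° west

Raw difference: -76.5 − 20.4 = -96.9°.
Normalise into (−180°, 180°]: -96.9° stays -96.9°.
Negative ⇒ the second point lies to the west; separation 96.9°.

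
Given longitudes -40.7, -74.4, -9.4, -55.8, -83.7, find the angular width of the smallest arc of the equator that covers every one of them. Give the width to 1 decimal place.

74.3°

Sort the longitudes: -83.7°, -74.4°, -55.8°, -40.7°, -9.4°.
Eastward gaps between consecutive values (wrapping around): 9.3°, 18.6°, 15.1°, 31.3°, 285.7°.
Largest gap = 285.7° ⇒ minimal covering band is its complement: 360° − 285.7° = 74.3°.
Band runs from -83.7° eastward to -9.4°.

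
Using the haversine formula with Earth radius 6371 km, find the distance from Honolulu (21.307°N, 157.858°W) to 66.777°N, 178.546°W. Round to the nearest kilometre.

5264 km

Δλ = -178.546 − -157.858 = -20.688°.
Δφ = 66.777 − 21.307 = 45.470°.
a = sin²(Δφ/2) + cos φ₁ · cos φ₂ · sin²(Δλ/2) = 0.161203.
c = 2·atan2(√a, √(1−a)) = 0.82631 rad → d = 6371·c ≈ 5264.42 km.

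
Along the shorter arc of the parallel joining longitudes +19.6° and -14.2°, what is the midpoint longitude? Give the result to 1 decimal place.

+2.7°

Signed shortest Δλ from +19.6° to -14.2° is -33.8°.
Midpoint longitude = +19.6° + (-33.8°)/2 = +19.6° − 16.9° = +2.7°.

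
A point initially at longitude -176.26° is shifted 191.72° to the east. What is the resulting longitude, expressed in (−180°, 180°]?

Start at -176.26°; shift +191.72° → +15.46°.
+15.46° already lies in (−180°, 180°].

+15.46°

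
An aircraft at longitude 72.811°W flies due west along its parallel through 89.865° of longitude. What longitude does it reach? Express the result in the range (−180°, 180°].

Start at -72.811°; shift −89.865° → -162.676°.
-162.676° already lies in (−180°, 180°].

162.676°W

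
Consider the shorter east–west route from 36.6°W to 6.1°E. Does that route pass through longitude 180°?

No

Signed shortest Δλ = ((6.1 − -36.6 + 180) mod 360) − 180 = 42.7°.
Going east by 42.7° from -36.6° reaches +6.1° without touching 180°.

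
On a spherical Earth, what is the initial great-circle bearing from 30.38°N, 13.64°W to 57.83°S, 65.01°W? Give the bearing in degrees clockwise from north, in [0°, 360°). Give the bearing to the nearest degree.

205°

Δλ = -65.01 − -13.64 = -51.37°.
θ = atan2( sin Δλ · cos φ₂ , cos φ₁ · sin φ₂ − sin φ₁ · cos φ₂ · cos Δλ )
  = atan2(-0.41593, -0.89834) = -155.156° → normalised to [0°, 360°): 204.844°.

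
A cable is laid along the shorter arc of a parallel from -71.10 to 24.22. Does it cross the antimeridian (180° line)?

No

Signed shortest Δλ = ((24.22 − -71.10 + 180) mod 360) − 180 = 95.32°.
Going east by 95.32° from -71.10° reaches +24.22° without touching 180°.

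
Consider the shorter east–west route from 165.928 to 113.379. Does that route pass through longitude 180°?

No

Signed shortest Δλ = ((113.379 − 165.928 + 180) mod 360) − 180 = -52.549°.
Going west by 52.549° from +165.928° reaches +113.379° without touching 180°.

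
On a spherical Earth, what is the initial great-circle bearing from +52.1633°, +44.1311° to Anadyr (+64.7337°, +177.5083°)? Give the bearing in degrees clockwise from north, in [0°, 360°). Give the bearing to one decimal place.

21.5°

Δλ = 177.5083 − 44.1311 = 133.3772°.
θ = atan2( sin Δλ · cos φ₂ , cos φ₁ · sin φ₂ − sin φ₁ · cos φ₂ · cos Δλ )
  = atan2(0.31024, 0.78624) = 21.533° → normalised to [0°, 360°): 21.533°.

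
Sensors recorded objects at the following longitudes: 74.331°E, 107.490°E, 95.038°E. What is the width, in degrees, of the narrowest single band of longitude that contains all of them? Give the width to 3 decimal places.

Sort the longitudes: +74.331°, +95.038°, +107.490°.
Eastward gaps between consecutive values (wrapping around): 20.707°, 12.452°, 326.841°.
Largest gap = 326.841° ⇒ minimal covering band is its complement: 360° − 326.841° = 33.159°.
Band runs from +74.331° eastward to +107.490°.

33.159°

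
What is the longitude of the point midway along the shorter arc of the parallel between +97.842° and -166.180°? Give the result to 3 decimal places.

Signed shortest Δλ from +97.842° to -166.180° is +95.978°.
Midpoint longitude = +97.842° + (+95.978°)/2 = +97.842° + 47.989° = +145.831°.
(The naïve average (+97.842 + -166.180)/2 = -34.169° is on the wrong side of the globe.)

+145.831°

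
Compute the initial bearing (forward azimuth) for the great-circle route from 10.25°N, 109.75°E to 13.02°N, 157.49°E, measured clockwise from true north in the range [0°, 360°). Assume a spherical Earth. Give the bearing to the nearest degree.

Δλ = 157.49 − 109.75 = 47.74°.
θ = atan2( sin Δλ · cos φ₂ , cos φ₁ · sin φ₂ − sin φ₁ · cos φ₂ · cos Δλ )
  = atan2(0.72107, 0.10511) = 81.707° → normalised to [0°, 360°): 81.707°.

82°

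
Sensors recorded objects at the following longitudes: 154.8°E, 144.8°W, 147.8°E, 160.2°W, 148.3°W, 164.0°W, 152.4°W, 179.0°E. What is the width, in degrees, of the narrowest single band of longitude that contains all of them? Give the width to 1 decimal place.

Sort the longitudes: -164.0°, -160.2°, -152.4°, -148.3°, -144.8°, +147.8°, +154.8°, +179.0°.
Eastward gaps between consecutive values (wrapping around): 3.8°, 7.8°, 4.1°, 3.5°, 292.6°, 7.0°, 24.2°, 17.0°.
Largest gap = 292.6° ⇒ minimal covering band is its complement: 360° − 292.6° = 67.4°.
Band runs from +147.8° eastward to -144.8°, crossing the antimeridian.

67.4°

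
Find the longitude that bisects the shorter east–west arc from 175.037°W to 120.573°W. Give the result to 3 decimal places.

147.805°W

Signed shortest Δλ from -175.037° to -120.573° is +54.464°.
Midpoint longitude = -175.037° + (+54.464°)/2 = -175.037° + 27.232° = -147.805°.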